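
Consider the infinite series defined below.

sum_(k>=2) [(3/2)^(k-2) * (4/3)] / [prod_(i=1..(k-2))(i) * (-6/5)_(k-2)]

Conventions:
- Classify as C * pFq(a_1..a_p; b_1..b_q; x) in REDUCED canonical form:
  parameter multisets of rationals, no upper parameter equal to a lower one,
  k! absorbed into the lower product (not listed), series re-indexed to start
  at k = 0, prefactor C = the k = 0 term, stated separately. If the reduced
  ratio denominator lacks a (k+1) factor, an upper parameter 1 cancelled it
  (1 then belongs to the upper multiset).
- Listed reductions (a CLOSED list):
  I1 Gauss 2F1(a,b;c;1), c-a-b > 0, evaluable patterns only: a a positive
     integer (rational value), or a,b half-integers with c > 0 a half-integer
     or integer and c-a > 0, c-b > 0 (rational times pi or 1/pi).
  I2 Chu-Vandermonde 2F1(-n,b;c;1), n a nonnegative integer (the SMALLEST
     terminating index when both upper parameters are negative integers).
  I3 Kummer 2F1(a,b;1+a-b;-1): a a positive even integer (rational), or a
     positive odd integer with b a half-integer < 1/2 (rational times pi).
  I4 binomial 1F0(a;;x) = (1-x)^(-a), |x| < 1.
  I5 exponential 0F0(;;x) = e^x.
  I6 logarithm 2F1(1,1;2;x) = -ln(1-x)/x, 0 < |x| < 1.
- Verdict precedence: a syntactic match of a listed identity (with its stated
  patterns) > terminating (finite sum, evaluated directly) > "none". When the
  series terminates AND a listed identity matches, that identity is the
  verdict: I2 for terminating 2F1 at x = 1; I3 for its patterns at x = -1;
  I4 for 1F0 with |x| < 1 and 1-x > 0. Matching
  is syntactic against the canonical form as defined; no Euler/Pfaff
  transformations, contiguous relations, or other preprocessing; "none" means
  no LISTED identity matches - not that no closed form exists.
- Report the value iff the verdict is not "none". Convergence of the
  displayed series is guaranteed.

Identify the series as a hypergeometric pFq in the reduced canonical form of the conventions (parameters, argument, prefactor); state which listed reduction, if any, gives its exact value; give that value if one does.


Prefactor 4/3, argument 3/2: 0F1 with upper {-} over lower {-6/5}. Verdict: none. Every listed pattern misses the 0F1 form at 3/2, upper {-}.

Key step: t_0 = 4/3 here, and the product of the first k integers (prefactor 4/3) is k!.
Ratio: r(k) = (3/2) * 1 / [(k-6/5) (k+1)] - rational in k, leading ratio (3/2); with t_0 = 4/3, classification follows.


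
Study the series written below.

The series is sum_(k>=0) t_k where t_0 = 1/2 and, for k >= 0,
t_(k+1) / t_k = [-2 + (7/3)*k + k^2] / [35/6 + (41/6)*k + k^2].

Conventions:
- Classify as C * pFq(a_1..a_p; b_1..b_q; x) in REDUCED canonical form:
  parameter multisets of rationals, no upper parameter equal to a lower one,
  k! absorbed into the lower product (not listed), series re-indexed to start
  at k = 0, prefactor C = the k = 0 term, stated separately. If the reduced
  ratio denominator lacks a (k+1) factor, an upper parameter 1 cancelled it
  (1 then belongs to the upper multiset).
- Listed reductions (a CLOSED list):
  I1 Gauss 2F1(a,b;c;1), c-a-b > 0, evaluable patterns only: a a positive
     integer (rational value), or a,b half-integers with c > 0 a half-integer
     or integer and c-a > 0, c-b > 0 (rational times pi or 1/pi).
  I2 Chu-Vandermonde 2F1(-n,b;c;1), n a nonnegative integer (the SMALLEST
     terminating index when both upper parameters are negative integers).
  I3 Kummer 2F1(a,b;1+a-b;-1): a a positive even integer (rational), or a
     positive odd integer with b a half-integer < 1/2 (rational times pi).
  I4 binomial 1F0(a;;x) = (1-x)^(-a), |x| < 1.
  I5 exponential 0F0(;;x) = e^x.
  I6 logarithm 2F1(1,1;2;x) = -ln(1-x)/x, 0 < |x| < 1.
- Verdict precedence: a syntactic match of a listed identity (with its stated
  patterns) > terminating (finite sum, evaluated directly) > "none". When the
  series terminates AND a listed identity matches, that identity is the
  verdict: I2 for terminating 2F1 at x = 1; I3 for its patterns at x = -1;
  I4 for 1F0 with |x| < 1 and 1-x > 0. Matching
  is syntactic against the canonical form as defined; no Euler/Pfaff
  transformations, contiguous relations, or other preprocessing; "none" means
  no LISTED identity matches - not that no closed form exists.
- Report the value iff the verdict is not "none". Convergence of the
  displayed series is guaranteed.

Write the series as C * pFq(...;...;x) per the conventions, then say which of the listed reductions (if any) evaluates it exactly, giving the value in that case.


The tell: t_0 being 1/2, roots of the ratio polynomials (C = 1/2, x = 1) are the negated parameters.
Step ratio: r(k) = 1 * (k-2/3) (k+3) / [(k+35/6) (k+1)] - poly over poly, x = 1 from leading terms; C = 1/2 at k = 0.

The series (x = 1) is 2F1: upper {-2/3, 3}, lower {35/6}, prefactor 1/2. Verdict: Gauss's theorem (I1) applies (x = 1: the Gamma ratio telescopes since c-a-b = 7/2 > 0 and a = 3 in Z>0). Sum: 11339/37422.


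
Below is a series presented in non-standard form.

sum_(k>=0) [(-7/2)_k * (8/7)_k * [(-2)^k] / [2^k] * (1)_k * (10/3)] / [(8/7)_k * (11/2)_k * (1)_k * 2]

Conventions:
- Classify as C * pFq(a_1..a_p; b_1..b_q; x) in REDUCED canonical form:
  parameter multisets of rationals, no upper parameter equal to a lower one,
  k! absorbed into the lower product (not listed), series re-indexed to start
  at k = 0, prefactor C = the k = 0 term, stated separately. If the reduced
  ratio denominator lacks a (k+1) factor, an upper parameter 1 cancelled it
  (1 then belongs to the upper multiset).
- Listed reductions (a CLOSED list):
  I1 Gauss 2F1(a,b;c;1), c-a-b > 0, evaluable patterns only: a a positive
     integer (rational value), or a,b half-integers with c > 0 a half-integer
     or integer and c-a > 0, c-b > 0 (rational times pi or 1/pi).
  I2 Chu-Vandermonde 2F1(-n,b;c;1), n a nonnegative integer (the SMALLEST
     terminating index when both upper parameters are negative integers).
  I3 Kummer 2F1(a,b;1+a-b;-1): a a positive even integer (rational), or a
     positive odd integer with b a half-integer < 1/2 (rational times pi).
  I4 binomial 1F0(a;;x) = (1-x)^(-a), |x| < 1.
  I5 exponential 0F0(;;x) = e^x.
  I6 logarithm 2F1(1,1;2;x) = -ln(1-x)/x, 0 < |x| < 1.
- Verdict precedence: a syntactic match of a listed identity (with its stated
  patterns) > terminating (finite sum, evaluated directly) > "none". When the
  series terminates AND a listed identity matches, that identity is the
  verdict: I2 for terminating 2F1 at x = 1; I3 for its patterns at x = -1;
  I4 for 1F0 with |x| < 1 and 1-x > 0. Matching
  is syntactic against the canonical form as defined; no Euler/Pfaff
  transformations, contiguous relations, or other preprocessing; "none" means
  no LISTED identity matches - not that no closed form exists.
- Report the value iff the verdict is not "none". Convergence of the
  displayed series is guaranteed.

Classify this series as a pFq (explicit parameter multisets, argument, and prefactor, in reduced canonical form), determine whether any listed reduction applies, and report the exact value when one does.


At argument -1: a 2F1 with upper {-7/2, 1}, lower {11/2}, scaled by C = 5/3. Verdict: this is Kummer's theorem (I3) (x = -1; c = 11/2 equals 1+a-b for upper {-7/2, 1}: listed pattern). Its exact value is (525/512) * pi.

Key step: with t_0 = 5/3, the parameter 8/7 appears in both the upper and lower lists and cancels.
Consecutive-term ratio: r(k) = (-1) * (k-7/2) (k+1) / [(k+11/2) (k+1)] - rational in k. x = (-1); t_0 = 5/3; negate the roots.


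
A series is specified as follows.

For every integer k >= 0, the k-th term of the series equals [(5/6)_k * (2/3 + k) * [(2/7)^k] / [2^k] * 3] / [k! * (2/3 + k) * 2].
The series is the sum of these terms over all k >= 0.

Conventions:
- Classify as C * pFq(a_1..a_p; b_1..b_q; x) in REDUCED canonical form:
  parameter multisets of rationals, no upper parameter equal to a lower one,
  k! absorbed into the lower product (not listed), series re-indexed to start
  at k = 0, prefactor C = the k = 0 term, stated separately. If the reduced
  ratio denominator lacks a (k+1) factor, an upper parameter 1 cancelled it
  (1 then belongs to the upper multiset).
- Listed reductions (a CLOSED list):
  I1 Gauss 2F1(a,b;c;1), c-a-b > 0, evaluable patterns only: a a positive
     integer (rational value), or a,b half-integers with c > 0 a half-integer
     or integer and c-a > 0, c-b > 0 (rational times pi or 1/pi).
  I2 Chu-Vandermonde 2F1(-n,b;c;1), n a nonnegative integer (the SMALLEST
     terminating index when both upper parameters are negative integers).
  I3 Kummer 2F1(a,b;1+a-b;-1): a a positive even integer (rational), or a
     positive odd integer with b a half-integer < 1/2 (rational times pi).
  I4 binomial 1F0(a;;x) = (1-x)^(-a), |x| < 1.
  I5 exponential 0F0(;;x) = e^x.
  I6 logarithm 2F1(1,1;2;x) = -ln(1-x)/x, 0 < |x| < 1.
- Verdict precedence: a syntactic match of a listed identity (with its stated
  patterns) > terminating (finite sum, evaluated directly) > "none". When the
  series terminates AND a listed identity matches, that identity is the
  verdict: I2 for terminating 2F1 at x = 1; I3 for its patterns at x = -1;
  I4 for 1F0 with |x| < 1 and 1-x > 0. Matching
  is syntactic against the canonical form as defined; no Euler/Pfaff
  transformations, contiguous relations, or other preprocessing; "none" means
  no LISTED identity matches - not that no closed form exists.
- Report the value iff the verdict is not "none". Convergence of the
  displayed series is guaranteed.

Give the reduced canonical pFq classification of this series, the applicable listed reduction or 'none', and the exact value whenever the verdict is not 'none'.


Reduced: x = 1/7, 1F0, upper = {5/6}, lower = {-}, C = 3/2. Verdict: this is the I4 binomial reduction (the 1F0 binomial series: exponent -5/6, x = 1/7). Value: (3/2) * (6/7)^(-5/6).

Key step: with t_0 = 3/2, the constant factors (C = 3/2, x = 1/7) combine into one prefactor.
Adjacent-term ratio: r(k) = (1/7) * (k+5/6) / [(k+1)] - poly over poly, x = (1/7) from leading terms; C = 3/2 at k = 0.


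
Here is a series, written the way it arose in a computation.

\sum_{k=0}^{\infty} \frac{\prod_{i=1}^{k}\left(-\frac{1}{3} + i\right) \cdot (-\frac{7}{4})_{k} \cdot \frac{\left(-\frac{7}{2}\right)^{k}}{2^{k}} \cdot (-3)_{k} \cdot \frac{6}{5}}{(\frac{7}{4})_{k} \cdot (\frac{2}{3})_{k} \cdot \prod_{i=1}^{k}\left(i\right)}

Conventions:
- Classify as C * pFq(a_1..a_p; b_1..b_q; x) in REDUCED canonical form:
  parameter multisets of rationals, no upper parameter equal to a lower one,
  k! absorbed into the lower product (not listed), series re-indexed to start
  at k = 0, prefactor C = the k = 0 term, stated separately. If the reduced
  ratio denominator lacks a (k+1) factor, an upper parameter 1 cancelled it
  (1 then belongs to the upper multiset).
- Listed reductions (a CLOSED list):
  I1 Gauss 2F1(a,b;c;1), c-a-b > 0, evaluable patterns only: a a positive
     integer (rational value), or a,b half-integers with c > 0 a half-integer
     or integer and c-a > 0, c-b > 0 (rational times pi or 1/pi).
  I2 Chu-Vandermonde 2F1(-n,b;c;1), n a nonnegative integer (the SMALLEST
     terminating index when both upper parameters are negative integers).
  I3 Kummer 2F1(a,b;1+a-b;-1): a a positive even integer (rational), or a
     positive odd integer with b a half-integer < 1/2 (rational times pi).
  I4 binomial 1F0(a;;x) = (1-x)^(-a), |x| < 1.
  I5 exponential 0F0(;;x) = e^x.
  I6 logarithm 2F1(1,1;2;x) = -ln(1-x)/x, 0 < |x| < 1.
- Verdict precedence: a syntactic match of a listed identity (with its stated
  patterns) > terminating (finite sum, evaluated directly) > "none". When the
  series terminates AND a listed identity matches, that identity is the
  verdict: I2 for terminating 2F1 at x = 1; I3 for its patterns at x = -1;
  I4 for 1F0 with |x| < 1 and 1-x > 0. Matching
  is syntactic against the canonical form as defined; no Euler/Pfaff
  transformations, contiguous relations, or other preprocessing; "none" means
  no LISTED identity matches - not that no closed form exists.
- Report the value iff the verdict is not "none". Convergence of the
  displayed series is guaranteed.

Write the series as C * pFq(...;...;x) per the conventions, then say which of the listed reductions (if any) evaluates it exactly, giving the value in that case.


Canonical form: C = \frac{6}{5} times 2F1 with upper {-3, -\frac{7}{4}}, lower {\frac{7}{4}}, x = -\frac{7}{4}. Verdict: terminating - upper parameter -3 makes this a finite sum (last index 3), evaluated exactly. Exact value: -\frac{1581}{800}.

Key observation: with t_0 = \frac{6}{5}, the running product (C = 6/5, x = -7/4) telescopes to a rising factorial.
Ratio: r(k) = -\frac{7}{4} * (k-3) (k-\frac{7}{4}) / [(k+\frac{7}{4}) (k+1)] - poly over poly, x = -\frac{7}{4} from leading terms; C = \frac{6}{5} at k = 0.


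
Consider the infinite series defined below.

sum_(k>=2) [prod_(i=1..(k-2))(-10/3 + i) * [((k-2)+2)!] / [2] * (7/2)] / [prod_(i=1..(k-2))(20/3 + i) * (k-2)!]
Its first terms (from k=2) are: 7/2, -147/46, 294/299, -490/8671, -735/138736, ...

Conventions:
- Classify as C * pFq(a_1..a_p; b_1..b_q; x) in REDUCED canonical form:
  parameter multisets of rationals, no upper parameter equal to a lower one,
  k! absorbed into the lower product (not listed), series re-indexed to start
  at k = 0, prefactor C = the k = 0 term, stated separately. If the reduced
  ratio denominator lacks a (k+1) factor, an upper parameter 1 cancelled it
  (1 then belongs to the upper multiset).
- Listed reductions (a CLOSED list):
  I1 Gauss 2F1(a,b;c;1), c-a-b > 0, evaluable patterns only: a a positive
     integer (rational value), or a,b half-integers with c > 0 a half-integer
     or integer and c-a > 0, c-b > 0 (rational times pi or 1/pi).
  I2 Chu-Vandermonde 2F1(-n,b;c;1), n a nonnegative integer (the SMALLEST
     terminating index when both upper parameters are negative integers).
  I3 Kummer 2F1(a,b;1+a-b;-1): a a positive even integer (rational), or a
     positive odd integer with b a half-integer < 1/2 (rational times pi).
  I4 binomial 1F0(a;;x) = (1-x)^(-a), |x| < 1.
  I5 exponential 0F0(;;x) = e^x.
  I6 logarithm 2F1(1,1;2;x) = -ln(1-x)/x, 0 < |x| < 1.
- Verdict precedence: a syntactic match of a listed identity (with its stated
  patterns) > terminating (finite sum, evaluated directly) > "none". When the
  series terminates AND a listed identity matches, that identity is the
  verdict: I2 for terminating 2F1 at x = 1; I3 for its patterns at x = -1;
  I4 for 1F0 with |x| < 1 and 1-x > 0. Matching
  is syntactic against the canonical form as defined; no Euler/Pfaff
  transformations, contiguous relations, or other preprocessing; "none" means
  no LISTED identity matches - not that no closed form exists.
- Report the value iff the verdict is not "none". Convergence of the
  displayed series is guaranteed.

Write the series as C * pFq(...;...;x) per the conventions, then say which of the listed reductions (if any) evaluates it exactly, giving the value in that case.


At argument 1: a 2F1 with upper {-7/3, 3}, lower {23/3}, scaled by C = 7/2. Verdict: this is Gauss's theorem (I1) (x = 1: the Gamma ratio telescopes since c-a-b = 7 > 0 and a = 3 in Z>0). Value: 595/486.

Key step: x = 1 and the running product (prefactor 7/2) telescopes to a rising factorial.
Term ratio: r(k) = 1 * (k-7/3) (k+3) / [(k+23/3) (k+1)] ; factor over Q: parameters, x = 1, and C = 7/2.


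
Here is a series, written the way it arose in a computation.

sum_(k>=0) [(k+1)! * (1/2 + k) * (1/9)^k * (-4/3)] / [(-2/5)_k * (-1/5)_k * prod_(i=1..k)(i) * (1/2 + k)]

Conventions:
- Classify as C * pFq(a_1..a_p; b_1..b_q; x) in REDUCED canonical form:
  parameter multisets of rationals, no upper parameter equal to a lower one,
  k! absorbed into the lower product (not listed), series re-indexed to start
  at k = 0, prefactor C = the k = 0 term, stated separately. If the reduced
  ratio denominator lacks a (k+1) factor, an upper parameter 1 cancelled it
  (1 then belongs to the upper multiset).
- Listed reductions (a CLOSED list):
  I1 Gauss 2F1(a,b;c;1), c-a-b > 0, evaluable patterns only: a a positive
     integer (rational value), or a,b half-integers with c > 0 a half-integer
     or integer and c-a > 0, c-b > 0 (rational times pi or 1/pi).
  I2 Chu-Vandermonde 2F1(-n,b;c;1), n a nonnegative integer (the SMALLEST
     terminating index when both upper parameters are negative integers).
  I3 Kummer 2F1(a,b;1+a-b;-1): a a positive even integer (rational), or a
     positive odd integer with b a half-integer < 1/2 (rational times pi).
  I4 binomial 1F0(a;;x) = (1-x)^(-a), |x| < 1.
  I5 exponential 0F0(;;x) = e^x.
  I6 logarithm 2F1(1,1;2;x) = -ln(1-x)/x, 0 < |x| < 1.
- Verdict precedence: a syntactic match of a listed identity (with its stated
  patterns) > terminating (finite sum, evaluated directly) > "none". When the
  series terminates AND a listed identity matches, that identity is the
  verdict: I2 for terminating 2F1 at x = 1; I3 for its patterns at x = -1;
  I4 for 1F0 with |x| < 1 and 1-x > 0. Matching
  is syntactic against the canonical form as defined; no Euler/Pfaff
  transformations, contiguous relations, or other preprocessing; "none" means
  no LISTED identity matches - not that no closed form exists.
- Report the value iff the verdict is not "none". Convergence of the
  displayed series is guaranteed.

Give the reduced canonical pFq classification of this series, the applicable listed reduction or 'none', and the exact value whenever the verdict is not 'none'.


x = 1/9 here; the reduced form reads 1F2, upper {2}, lower {-2/5, -1/5}, C = -4/3. Verdict: none (x = 1/9): each listed identity misses the multisets {2} ; {-2/5, -1/5}.

Structural cue: x = (1/9) and the factorial ratio (C = -4/3) (k+a-1)!/(a-1)! is a rising factorial (a)_k.
Term ratio: r(k) = (1/9) * (k+2) / [(k-2/5) (k-1/5) (k+1)] - rational in k. x = (1/9); t_0 = -4/3; negate the roots.


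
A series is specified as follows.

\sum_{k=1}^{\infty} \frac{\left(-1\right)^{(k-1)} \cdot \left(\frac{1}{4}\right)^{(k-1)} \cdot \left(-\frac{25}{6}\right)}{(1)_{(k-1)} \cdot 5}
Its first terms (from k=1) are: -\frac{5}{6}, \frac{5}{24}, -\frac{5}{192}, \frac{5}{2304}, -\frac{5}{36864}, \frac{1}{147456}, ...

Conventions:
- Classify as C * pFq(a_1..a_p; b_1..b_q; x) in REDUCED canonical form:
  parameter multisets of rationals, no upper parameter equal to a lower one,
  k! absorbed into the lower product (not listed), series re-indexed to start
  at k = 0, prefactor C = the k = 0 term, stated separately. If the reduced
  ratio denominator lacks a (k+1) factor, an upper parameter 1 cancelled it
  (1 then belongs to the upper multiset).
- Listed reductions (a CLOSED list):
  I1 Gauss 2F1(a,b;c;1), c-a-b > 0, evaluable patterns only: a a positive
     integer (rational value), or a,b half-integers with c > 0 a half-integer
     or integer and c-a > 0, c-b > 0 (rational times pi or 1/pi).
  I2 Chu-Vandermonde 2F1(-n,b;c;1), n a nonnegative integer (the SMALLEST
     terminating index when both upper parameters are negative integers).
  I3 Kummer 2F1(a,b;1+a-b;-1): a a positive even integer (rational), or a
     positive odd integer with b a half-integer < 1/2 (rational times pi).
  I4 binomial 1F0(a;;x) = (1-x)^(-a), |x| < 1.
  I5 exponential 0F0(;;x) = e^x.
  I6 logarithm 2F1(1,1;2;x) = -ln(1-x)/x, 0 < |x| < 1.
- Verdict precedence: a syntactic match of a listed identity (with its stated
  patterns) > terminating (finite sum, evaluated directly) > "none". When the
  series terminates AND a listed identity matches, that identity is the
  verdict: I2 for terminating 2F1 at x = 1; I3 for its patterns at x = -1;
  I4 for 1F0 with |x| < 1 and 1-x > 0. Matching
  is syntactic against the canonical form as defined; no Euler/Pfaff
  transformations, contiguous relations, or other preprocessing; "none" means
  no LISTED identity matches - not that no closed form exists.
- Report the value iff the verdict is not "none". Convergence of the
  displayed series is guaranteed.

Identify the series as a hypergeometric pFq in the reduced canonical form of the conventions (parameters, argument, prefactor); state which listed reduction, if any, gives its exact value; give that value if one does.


Canonical form: C = -\frac{5}{6} times 0F0 with upper {-}, lower {-}, x = -\frac{1}{4}. Verdict: the I5 exponential reduction fires (the 0F0 exponential series at x = -\frac{1}{4}). Value: \left(-\frac{5}{6}\right) \cdot e^{-\frac{1}{4}}.

Structural cue: from the first term -\frac{5}{6}: (1)_k (C = -5/6) is k! itself.
Consecutive-term ratio: r(k) = -\frac{1}{4} * 1 / [(k+1)] - poly over poly, x = -\frac{1}{4} from leading terms; C = -\frac{5}{6} at k = 0.


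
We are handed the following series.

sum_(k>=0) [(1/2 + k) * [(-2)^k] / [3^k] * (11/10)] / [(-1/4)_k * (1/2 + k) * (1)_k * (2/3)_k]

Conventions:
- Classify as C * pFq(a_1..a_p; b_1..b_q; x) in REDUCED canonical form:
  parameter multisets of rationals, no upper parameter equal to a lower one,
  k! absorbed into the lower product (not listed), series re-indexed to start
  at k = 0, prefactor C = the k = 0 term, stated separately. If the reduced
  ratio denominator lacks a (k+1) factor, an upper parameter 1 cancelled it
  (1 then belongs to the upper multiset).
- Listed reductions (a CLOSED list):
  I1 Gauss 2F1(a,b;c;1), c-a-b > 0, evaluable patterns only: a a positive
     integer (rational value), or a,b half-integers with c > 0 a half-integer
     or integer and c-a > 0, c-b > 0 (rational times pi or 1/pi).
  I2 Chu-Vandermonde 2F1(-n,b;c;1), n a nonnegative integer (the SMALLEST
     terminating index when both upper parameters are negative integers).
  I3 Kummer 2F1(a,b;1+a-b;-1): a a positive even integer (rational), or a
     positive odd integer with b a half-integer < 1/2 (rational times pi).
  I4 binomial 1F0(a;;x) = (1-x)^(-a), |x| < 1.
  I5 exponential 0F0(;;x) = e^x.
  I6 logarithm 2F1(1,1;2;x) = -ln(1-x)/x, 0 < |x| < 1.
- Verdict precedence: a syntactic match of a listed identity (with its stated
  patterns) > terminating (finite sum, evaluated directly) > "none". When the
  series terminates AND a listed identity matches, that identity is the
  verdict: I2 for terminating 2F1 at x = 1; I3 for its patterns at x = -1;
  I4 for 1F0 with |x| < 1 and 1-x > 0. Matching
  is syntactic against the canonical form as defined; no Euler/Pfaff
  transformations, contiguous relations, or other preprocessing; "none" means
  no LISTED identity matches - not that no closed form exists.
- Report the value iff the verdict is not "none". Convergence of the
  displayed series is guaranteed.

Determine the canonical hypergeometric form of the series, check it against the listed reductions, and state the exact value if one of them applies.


First insight: from the first term 11/10: the two geometric factors (C = 11/10, x = -2/3) combine into one argument.
Adjacent-term ratio: r(k) = (-2/3) * 1 / [(k-1/4) (k+2/3) (k+1)] - rational in k, leading ratio (-2/3); with t_0 = 11/10, classification follows.

Reduced: x = -2/3, 0F2, upper = {-}, lower = {-1/4, 2/3}, C = 11/10. Verdict: none - at argument -2/3 the multisets {-} ; {-1/4, 2/3} match no listed identity.


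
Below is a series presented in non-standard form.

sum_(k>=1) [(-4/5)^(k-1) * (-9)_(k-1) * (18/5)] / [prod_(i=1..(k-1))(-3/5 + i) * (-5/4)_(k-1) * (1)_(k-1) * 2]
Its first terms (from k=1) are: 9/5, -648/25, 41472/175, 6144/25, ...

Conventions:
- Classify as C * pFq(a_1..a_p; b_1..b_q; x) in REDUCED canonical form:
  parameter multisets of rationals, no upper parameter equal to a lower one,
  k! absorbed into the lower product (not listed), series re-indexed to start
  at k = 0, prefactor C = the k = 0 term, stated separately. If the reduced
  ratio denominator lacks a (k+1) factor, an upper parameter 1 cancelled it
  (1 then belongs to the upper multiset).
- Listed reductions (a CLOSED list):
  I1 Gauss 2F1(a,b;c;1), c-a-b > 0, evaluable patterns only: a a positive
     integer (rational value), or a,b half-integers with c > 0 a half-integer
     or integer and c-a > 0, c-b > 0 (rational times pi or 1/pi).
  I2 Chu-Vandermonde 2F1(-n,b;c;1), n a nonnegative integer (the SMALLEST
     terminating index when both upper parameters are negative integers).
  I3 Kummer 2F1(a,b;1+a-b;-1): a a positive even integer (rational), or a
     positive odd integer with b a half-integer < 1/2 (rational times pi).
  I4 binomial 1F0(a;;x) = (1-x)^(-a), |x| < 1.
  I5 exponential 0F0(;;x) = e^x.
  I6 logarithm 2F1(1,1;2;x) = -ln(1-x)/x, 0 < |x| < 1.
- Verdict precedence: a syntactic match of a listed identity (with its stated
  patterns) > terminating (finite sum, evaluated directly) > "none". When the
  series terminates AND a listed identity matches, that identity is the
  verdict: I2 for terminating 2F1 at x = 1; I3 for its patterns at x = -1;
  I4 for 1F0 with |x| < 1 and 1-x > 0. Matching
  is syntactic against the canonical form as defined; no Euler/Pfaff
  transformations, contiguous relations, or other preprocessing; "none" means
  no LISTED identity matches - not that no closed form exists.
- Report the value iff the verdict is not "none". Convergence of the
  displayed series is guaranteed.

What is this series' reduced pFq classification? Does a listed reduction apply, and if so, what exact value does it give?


Reduced: x = -4/5, 1F2, upper = {-9}, lower = {-5/4, 2/5}, C = 9/5. Verdict: terminating - no listed pattern fits, but -9 in the upper list cuts the series at k = 9; direct evaluation. Its exact value is 4786098050470060111/9356030384344875.

Key step: t_0 = 9/5 here, and (1)_k (C = 9/5, x = -4/5) is k! itself.
Adjacent-term ratio: r(k) = (-4/5) * (k-9) / [(k-5/4) (k+2/5) (k+1)] - rational in k, leading ratio (-4/5); with t_0 = 9/5, classification follows.


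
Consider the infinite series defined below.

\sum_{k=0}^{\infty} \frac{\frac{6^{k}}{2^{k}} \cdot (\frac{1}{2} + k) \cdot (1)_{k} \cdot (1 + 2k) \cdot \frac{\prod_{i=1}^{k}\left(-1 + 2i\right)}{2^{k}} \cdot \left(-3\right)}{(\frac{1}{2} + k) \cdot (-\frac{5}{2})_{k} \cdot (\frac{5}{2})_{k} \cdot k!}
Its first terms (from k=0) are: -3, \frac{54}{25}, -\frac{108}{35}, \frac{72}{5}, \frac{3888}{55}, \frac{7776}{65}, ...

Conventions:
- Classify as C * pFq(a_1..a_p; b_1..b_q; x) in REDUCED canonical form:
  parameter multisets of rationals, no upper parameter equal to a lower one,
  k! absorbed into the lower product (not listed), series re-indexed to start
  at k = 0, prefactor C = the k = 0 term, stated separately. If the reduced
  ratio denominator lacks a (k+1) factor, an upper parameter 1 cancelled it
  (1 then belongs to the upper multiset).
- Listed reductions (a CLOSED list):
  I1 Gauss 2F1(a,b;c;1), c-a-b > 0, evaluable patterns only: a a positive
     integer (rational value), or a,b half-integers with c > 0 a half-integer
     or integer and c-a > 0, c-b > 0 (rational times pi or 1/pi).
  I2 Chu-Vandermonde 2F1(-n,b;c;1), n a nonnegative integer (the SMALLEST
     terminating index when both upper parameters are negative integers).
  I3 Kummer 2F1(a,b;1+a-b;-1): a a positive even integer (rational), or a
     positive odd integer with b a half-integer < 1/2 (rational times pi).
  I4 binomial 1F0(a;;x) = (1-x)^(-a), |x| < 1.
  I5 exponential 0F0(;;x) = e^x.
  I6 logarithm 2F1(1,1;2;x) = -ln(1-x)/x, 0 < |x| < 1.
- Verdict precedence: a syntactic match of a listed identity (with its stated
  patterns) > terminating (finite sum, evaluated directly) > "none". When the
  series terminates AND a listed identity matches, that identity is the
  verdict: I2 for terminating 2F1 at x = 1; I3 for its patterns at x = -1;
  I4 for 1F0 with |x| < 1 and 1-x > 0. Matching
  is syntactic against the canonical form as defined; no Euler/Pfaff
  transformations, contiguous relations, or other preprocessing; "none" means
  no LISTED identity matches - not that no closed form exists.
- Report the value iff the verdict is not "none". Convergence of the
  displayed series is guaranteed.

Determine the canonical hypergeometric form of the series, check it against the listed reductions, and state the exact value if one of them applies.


The series (x = 3) is 2F2: upper {1, \frac{3}{2}}, lower {-\frac{5}{2}, \frac{5}{2}}, prefactor -3. Verdict: none - this 2F2 at x = 3 matches no listed pattern, and upper {1, \frac{3}{2}} holds no stopper.

Structural cue: t_0 being -3, the (2k+1) factor (prefactor -3) shifts (1/2)_k to (3/2)_k.
Term ratio: r(k) = 3 * (k+1) (k+\frac{3}{2}) / [(k-\frac{5}{2}) (k+\frac{5}{2}) (k+1)] - poly over poly, x = 3 from leading terms; C = -3 at k = 0.


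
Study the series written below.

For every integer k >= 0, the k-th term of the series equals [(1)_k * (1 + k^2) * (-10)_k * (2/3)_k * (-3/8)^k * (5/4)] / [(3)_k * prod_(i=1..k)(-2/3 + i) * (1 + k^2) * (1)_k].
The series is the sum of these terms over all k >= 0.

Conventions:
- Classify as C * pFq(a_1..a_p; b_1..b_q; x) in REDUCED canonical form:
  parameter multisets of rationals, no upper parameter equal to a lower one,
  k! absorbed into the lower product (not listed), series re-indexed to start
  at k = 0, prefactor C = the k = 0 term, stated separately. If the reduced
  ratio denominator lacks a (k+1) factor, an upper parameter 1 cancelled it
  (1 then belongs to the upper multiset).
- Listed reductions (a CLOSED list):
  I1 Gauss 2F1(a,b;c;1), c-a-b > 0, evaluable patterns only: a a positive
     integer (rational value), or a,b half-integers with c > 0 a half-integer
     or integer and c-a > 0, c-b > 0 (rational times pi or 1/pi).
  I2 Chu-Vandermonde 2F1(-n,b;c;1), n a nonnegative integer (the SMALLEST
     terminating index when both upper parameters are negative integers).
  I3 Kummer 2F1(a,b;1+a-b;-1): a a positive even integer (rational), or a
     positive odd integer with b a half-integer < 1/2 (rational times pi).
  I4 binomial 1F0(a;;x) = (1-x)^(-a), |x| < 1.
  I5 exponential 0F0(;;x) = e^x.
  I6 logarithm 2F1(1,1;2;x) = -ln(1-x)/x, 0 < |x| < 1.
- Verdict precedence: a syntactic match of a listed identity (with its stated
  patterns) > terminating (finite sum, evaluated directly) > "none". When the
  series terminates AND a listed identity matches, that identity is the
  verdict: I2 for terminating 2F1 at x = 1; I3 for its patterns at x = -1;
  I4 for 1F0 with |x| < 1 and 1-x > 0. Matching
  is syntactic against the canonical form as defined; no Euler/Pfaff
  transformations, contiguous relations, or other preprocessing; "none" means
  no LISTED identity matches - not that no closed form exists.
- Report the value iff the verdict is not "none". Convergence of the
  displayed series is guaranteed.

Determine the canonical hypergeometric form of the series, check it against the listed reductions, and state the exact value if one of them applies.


Classification (C = 5/4): 3F2 with upper {-10, 2/3, 1}, lower {1/3, 3}, argument x = -3/8. Verdict: terminating - upper parameter -10 makes this a finite sum (last index 10), evaluated exactly. Value: 7519921857169165/653487864020992.

Key observation: x = (-3/8) and the lower running product (prefactor 5/4) is a rising factorial.
Step ratio: r(k) = (-3/8) * (k-10) (k+2/3) (k+1) / [(k+1/3) (k+3) (k+1)] - poly over poly, x = (-3/8) from leading terms; C = 5/4 at k = 0.


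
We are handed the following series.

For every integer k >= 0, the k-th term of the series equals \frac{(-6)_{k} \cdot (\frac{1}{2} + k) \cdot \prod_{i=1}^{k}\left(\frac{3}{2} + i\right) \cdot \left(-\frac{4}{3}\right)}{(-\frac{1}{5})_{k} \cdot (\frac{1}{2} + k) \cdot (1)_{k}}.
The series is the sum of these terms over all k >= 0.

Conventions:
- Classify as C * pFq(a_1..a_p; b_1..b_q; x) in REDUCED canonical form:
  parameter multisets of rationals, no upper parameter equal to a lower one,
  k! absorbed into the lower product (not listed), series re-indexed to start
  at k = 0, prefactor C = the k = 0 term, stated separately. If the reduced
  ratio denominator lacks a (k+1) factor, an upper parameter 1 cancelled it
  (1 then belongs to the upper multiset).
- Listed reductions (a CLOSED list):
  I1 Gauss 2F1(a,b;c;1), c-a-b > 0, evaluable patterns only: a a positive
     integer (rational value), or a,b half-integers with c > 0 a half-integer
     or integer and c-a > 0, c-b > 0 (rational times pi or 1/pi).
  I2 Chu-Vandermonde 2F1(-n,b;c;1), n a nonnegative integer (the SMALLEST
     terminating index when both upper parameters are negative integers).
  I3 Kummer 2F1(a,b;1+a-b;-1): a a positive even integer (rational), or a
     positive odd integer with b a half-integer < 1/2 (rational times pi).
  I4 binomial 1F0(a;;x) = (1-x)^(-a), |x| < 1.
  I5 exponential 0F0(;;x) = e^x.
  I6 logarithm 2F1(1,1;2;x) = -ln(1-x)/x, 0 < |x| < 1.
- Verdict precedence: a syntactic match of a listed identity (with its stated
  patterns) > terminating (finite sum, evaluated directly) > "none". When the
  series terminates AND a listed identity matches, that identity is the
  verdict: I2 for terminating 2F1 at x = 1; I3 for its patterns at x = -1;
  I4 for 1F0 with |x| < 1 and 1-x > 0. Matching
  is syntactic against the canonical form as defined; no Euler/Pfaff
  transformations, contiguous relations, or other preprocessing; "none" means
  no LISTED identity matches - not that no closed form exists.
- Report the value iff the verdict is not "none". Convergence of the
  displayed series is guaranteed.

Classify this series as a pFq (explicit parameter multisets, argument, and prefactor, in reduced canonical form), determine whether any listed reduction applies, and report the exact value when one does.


Prefactor -\frac{4}{3}, argument 1: 2F1 with upper {-6, \frac{5}{2}} over lower {-\frac{1}{5}}. Verdict: Chu-Vandermonde (I2) matches (terminating 2F1 at x = 1 with n = 6, b = 5/2, c = -\frac{1}{5}). Sum: -\frac{5083}{19456}.

The tell: from the first term -\frac{4}{3}: the running product (C = -4/3) telescopes to a rising factorial.
Consecutive-term ratio: r(k) = 1 * (k-6) (k+\frac{5}{2}) / [(k-\frac{1}{5}) (k+1)] - rational in k. x = 1; t_0 = -\frac{4}{3}; negate the roots.


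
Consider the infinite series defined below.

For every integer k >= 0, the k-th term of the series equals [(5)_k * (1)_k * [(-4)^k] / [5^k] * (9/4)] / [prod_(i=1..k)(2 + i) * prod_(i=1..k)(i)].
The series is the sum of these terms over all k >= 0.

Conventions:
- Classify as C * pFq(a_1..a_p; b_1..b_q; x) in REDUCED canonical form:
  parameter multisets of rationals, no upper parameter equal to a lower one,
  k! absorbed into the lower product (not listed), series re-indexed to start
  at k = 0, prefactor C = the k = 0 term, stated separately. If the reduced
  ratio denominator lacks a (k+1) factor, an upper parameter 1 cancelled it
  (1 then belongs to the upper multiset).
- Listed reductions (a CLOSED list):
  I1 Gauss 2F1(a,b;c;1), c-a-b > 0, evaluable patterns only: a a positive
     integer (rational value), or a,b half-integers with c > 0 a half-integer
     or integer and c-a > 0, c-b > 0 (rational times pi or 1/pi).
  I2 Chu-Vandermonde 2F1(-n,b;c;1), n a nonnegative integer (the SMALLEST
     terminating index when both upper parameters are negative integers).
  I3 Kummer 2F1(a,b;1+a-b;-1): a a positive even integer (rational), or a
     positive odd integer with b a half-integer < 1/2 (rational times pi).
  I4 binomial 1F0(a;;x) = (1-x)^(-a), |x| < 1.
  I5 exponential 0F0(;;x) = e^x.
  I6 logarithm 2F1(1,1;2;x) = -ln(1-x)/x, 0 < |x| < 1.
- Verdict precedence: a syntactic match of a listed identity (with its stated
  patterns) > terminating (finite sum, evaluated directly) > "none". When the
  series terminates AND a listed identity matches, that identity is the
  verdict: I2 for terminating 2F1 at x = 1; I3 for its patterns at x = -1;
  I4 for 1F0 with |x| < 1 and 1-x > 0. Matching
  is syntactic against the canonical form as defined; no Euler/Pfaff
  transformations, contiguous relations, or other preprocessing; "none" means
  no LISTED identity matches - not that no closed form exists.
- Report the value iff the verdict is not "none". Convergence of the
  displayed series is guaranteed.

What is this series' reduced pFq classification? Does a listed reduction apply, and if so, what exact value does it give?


x = -4/5 here; the reduced form reads 2F1, upper {1, 5}, lower {3}, C = 9/4. Verdict: none. A 2F1 with upper {1, 5} fits none of I1-I6 at x = -4/5; the sum runs forever.

Key observation: from the first term 9/4: the two geometric factors (prefactor 9/4) combine into one argument.
Adjacent-term ratio: r(k) = (-4/5) * (k+1) (k+5) / [(k+3) (k+1)] - rational; roots negated = parameters, x = (-4/5), C = 9/4.


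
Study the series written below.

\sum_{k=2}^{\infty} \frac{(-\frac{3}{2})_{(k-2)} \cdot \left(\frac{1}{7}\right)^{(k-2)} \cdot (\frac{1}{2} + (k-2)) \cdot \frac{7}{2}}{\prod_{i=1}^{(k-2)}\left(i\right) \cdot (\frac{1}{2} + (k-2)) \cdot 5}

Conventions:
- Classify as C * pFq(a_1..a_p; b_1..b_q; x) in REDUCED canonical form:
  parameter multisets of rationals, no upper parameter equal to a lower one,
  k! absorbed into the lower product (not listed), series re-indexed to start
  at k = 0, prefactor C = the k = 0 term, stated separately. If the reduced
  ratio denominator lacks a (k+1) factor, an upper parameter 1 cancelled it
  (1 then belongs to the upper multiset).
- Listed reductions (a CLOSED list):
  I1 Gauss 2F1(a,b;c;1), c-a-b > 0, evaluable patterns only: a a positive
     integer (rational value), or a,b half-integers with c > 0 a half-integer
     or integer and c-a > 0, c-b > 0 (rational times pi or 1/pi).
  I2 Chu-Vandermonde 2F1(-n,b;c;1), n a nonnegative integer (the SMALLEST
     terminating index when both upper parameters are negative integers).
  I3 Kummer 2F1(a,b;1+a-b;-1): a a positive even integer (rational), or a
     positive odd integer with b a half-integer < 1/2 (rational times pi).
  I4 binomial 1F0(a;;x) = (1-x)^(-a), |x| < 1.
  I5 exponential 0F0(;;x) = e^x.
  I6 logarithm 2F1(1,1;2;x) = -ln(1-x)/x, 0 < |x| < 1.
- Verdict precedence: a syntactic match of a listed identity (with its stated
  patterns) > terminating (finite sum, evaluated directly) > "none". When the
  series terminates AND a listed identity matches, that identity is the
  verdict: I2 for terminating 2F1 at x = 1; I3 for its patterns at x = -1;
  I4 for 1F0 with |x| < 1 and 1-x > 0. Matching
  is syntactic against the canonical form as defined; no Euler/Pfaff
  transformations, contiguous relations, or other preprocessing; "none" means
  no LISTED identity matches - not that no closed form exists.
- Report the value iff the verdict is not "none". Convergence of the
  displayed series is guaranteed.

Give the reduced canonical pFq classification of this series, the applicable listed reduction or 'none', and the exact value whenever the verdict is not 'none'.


Canonical form: C = \frac{7}{10} times 1F0 with upper {-\frac{3}{2}}, lower {-}, x = \frac{1}{7}. Verdict: this is the binomial series (I4) (the 1F0 binomial series: exponent 3/2, x = \frac{1}{7}). Sum: \frac{7}{10} \cdot \left(\frac{6}{7}\right)^{\frac{3}{2}}.

Key observation: x = \frac{1}{7} and the product of the first k integers (prefactor 7/10) is k!.
Step ratio: r(k) = \frac{1}{7} * (k-\frac{3}{2}) / [(k+1)] - rational; roots negated = parameters, x = \frac{1}{7}, C = \frac{7}{10}.


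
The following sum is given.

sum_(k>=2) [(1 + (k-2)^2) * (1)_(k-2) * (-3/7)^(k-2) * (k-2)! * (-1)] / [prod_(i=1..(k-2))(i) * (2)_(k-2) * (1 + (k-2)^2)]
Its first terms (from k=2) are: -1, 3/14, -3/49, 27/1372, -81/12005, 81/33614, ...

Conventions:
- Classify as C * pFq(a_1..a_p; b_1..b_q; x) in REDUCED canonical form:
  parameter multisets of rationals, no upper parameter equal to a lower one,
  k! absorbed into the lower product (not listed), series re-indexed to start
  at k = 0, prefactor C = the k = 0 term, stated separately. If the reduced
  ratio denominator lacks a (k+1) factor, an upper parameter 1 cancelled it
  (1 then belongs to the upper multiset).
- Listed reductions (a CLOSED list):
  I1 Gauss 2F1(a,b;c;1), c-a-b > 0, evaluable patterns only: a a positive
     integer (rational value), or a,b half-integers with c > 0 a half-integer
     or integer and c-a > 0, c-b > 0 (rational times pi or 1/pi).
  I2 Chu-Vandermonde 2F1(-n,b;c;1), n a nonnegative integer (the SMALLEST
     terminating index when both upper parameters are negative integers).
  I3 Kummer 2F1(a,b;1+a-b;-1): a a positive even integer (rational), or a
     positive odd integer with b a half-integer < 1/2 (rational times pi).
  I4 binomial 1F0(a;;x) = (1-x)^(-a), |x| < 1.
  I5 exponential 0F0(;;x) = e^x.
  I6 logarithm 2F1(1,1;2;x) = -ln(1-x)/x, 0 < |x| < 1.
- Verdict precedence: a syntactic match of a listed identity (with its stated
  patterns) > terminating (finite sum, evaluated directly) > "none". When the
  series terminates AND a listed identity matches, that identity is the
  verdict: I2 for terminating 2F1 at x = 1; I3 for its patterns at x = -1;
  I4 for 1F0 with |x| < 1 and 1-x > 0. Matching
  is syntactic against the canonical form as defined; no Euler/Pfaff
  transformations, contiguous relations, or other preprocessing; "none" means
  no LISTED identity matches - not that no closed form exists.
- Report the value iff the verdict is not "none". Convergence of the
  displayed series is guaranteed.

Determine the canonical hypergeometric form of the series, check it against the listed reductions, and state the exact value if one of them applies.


x = -3/7 here; the reduced form reads 2F1, upper {1, 1}, lower {2}, C = -1. Verdict at x = -3/7: the logarithmic series (I6) matches (the logarithm: parameters (1,1;2), x = -3/7). Its exact value is (-7/3) * ln(10/7).

First insight: t_0 being -1, the factorial ratio (C = -1) (k+a-1)!/(a-1)! is a rising factorial (a)_k.
Term ratio: r(k) = (-3/7) * (k+1) (k+1) / [(k+2) (k+1)] - rational in k. x = (-3/7); t_0 = -1; negate the roots.
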